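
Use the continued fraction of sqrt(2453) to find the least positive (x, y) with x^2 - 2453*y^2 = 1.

First expand sqrt(2453) as a continued fraction. With x_i = (sqrt(2453) + m_i)/d_i and (m_0, d_0) = (0, 1): a_0 = floor(sqrt(2453)) = 49, since 49^2 = 2401 <= 2453 < 2500 = 50^2.
Iterate m_{i+1} = d_i*a_i - m_i, d_{i+1} = (2453 - m_{i+1}^2)/d_i, a_{i+1} = floor((a_0 + m_{i+1})/d_{i+1}):
  m_1 = 1*49 - 0 = 49, d_1 = (2453 - 49^2)/1 = 52/1 = 52, a_1 = floor((49 + 49)/52) = 1.
  m_2 = 52*1 - 49 = 3, d_2 = (2453 - 3^2)/52 = 2444/52 = 47, a_2 = floor((49 + 3)/47) = 1.
  m_3 = 47*1 - 3 = 44, d_3 = (2453 - 44^2)/47 = 517/47 = 11, a_3 = floor((49 + 44)/11) = 8.
  m_4 = 11*8 - 44 = 44, d_4 = (2453 - 44^2)/11 = 517/11 = 47, a_4 = floor((49 + 44)/47) = 1.
  m_5 = 47*1 - 44 = 3, d_5 = (2453 - 3^2)/47 = 2444/47 = 52, a_5 = floor((49 + 3)/52) = 1.
  m_6 = 52*1 - 3 = 49, d_6 = (2453 - 49^2)/52 = 52/52 = 1, a_6 = floor((49 + 49)/1) = 98.
  m_7 = 1*98 - 49 = 49, d_7 = (2453 - 49^2)/1 = 52/1 = 52: (m_7, d_7) = (m_1, d_1) = (49, 52), so from here the quotients repeat a_1, ..., a_6; the period length is 6.
So sqrt(2453) = [49; (1, 1, 8, 1, 1, 98)] with period length k = 6.
k is even, so the fundamental solution of x^2 - 2453y^2 = 1 is (p_{k-1}, q_{k-1}) = (p_5, q_5); compute convergents through index 5.
Convergents (p_i = a_i*p_{i-1} + p_{i-2}, q_i = a_i*q_{i-1} + q_{i-2} with p_{-2}=0, p_{-1}=1, q_{-2}=1, q_{-1}=0):
  i=0: a_0=49, p_0 = 49*1 + 0 = 49, q_0 = 49*0 + 1 = 1.
  i=1: a_1=1, p_1 = 1*49 + 1 = 50, q_1 = 1*1 + 0 = 1.
  i=2: a_2=1, p_2 = 1*50 + 49 = 99, q_2 = 1*1 + 1 = 2.
  i=3: a_3=8, p_3 = 8*99 + 50 = 842, q_3 = 8*2 + 1 = 17.
  i=4: a_4=1, p_4 = 1*842 + 99 = 941, q_4 = 1*17 + 2 = 19.
  i=5: a_5=1, p_5 = 1*941 + 842 = 1783, q_5 = 1*19 + 17 = 36.
Check: 1783^2 - 2453*36^2 = 3179089 - 3179088 = 1, so (x, y) = (1783, 36) solves the equation, and by the theorem it is the least positive solution.

(x, y) = (1783, 36)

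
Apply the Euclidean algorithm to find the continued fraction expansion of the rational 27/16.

[1; 1, 2, 5]

Run the Euclidean algorithm on 27 and 16; the successive quotients are the partial quotients a_0, a_1, ... (each step inverts the fractional part left over by the previous one):
  27 = 1*16 + 11, so a_0 = 1.
  16 = 1*11 + 5, so a_1 = 1.
  11 = 2*5 + 1, so a_2 = 2.
  5 = 5*1 + 0, so a_3 = 5.
The remainder reaches 0 after 4 divisions, so the expansion has 4 partial quotients, read off in order.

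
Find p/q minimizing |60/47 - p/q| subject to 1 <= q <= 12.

Expand x = 60/47 as a continued fraction with the Euclidean algorithm:
  60 = 1*47 + 13, so a_0 = 1.
  47 = 3*13 + 8, so a_1 = 3.
  13 = 1*8 + 5, so a_2 = 1.
  8 = 1*5 + 3, so a_3 = 1.
  5 = 1*3 + 2, so a_4 = 1.
  3 = 1*2 + 1, so a_5 = 1.
  2 = 2*1 + 0, so a_6 = 2.
so x = [1; 3, 1, 1, 1, 1, 2].
Convergents (p_i = a_i*p_{i-1} + p_{i-2}, q_i = a_i*q_{i-1} + q_{i-2} with p_{-2}=0, p_{-1}=1, q_{-2}=1, q_{-1}=0), until the denominator exceeds 12:
  i=0: a_0=1, p_0 = 1*1 + 0 = 1, q_0 = 1*0 + 1 = 1.
  i=1: a_1=3, p_1 = 3*1 + 1 = 4, q_1 = 3*1 + 0 = 3.
  i=2: a_2=1, p_2 = 1*4 + 1 = 5, q_2 = 1*3 + 1 = 4.
  i=3: a_3=1, p_3 = 1*5 + 4 = 9, q_3 = 1*4 + 3 = 7.
  i=4: a_4=1, p_4 = 1*9 + 5 = 14, q_4 = 1*7 + 4 = 11.
  i=5: a_5=1, p_5 = 1*14 + 9 = 23, q_5 = 1*11 + 7 = 18.
q_5 = 18 > 12, so the last convergent with denominator <= 12 is p_4/q_4 = 14/11.
The closest fraction with denominator <= 12 is either p_4/q_4 or the intermediate fraction (k*p_4 + p_3)/(k*q_4 + q_3) with the largest k >= 1 whose denominator stays <= 12; these approach x as k grows, and every other convergent or intermediate fraction in range is farther away.
Largest k: floor((12 - q_3)/q_4) = floor((12 - 7)/11) = 0.
Since k = 0, no intermediate fraction beyond p_4/q_4 has denominator <= 12, so the convergent 14/11 is the closest (its error is |60*11 - 14*47|/(47*11) = 2/517).

14/11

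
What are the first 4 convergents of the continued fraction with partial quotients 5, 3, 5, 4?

5/1, 16/3, 85/16, 356/67

Using the convergent recurrence p_i = a_i*p_{i-1} + p_{i-2}, q_i = a_i*q_{i-1} + q_{i-2} with p_{-2}=0, p_{-1}=1, q_{-2}=1, q_{-1}=0:
  i=0: a_0=5, p_0 = 5*1 + 0 = 5, q_0 = 5*0 + 1 = 1.
  i=1: a_1=3, p_1 = 3*5 + 1 = 16, q_1 = 3*1 + 0 = 3.
  i=2: a_2=5, p_2 = 5*16 + 5 = 85, q_2 = 5*3 + 1 = 16.
  i=3: a_3=4, p_3 = 4*85 + 16 = 356, q_3 = 4*16 + 3 = 67.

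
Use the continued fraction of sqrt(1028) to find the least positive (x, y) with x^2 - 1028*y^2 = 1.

(x, y) = (513, 16)

First expand sqrt(1028) as a continued fraction. With x_i = (sqrt(1028) + m_i)/d_i and (m_0, d_0) = (0, 1): a_0 = floor(sqrt(1028)) = 32, since 32^2 = 1024 <= 1028 < 1089 = 33^2.
Iterate m_{i+1} = d_i*a_i - m_i, d_{i+1} = (1028 - m_{i+1}^2)/d_i, a_{i+1} = floor((a_0 + m_{i+1})/d_{i+1}):
  m_1 = 1*32 - 0 = 32, d_1 = (1028 - 32^2)/1 = 4/1 = 4, a_1 = floor((32 + 32)/4) = 16.
  m_2 = 4*16 - 32 = 32, d_2 = (1028 - 32^2)/4 = 4/4 = 1, a_2 = floor((32 + 32)/1) = 64.
  m_3 = 1*64 - 32 = 32, d_3 = (1028 - 32^2)/1 = 4/1 = 4: (m_3, d_3) = (m_1, d_1) = (32, 4), so from here the quotients repeat a_1, a_2; the period length is 2.
So sqrt(1028) = [32; (16, 64)] with period length k = 2.
k is even, so the fundamental solution of x^2 - 1028y^2 = 1 is (p_{k-1}, q_{k-1}) = (p_1, q_1); compute convergents through index 1.
Convergents (p_i = a_i*p_{i-1} + p_{i-2}, q_i = a_i*q_{i-1} + q_{i-2} with p_{-2}=0, p_{-1}=1, q_{-2}=1, q_{-1}=0):
  i=0: a_0=32, p_0 = 32*1 + 0 = 32, q_0 = 32*0 + 1 = 1.
  i=1: a_1=16, p_1 = 16*32 + 1 = 513, q_1 = 16*1 + 0 = 16.
Check: 513^2 - 1028*16^2 = 263169 - 263168 = 1, so (x, y) = (513, 16) solves the equation, and by the theorem it is the least positive solution.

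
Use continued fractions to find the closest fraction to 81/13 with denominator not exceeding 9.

56/9

Expand x = 81/13 as a continued fraction with the Euclidean algorithm:
  81 = 6*13 + 3, so a_0 = 6.
  13 = 4*3 + 1, so a_1 = 4.
  3 = 3*1 + 0, so a_2 = 3.
so x = [6; 4, 3].
Convergents (p_i = a_i*p_{i-1} + p_{i-2}, q_i = a_i*q_{i-1} + q_{i-2} with p_{-2}=0, p_{-1}=1, q_{-2}=1, q_{-1}=0), until the denominator exceeds 9:
  i=0: a_0=6, p_0 = 6*1 + 0 = 6, q_0 = 6*0 + 1 = 1.
  i=1: a_1=4, p_1 = 4*6 + 1 = 25, q_1 = 4*1 + 0 = 4.
  i=2: a_2=3, p_2 = 3*25 + 6 = 81, q_2 = 3*4 + 1 = 13.
q_2 = 13 > 9, so the last convergent with denominator <= 9 is p_1/q_1 = 25/4.
The closest fraction with denominator <= 9 is either p_1/q_1 or the intermediate fraction (k*p_1 + p_0)/(k*q_1 + q_0) with the largest k >= 1 whose denominator stays <= 9; these approach x as k grows, and every other convergent or intermediate fraction in range is farther away.
Largest k: floor((9 - q_0)/q_1) = floor((9 - 1)/4) = 2.
That gives (2*25 + 6)/(2*4 + 1) = 56/9.
Compare the errors: |x - 25/4| = |81*4 - 25*13|/(13*4) = 1/52, and |x - 56/9| = |81*9 - 56*13|/(13*9) = 1/117.
Cross-multiplying, 1*52 = 52 < 117 = 1*117, so 1/117 is smaller: the intermediate fraction 56/9 is closer to x than 25/4.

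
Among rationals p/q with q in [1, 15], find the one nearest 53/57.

13/14

Expand x = 53/57 as a continued fraction with the Euclidean algorithm:
  53 = 0*57 + 53, so a_0 = 0.
  57 = 1*53 + 4, so a_1 = 1.
  53 = 13*4 + 1, so a_2 = 13.
  4 = 4*1 + 0, so a_3 = 4.
so x = [0; 1, 13, 4].
Convergents (p_i = a_i*p_{i-1} + p_{i-2}, q_i = a_i*q_{i-1} + q_{i-2} with p_{-2}=0, p_{-1}=1, q_{-2}=1, q_{-1}=0), until the denominator exceeds 15:
  i=0: a_0=0, p_0 = 0*1 + 0 = 0, q_0 = 0*0 + 1 = 1.
  i=1: a_1=1, p_1 = 1*0 + 1 = 1, q_1 = 1*1 + 0 = 1.
  i=2: a_2=13, p_2 = 13*1 + 0 = 13, q_2 = 13*1 + 1 = 14.
  i=3: a_3=4, p_3 = 4*13 + 1 = 53, q_3 = 4*14 + 1 = 57.
q_3 = 57 > 15, so the last convergent with denominator <= 15 is p_2/q_2 = 13/14.
The closest fraction with denominator <= 15 is either p_2/q_2 or the intermediate fraction (k*p_2 + p_1)/(k*q_2 + q_1) with the largest k >= 1 whose denominator stays <= 15; these approach x as k grows, and every other convergent or intermediate fraction in range is farther away.
Largest k: floor((15 - q_1)/q_2) = floor((15 - 1)/14) = 1.
That gives (1*13 + 1)/(1*14 + 1) = 14/15.
Compare the errors: |x - 13/14| = |53*14 - 13*57|/(57*14) = 1/798, and |x - 14/15| = |53*15 - 14*57|/(57*15) = 3/855.
Cross-multiplying, 1*855 = 855 < 2394 = 3*798, so 1/798 is smaller: the convergent 13/14 is closer to x than 14/15.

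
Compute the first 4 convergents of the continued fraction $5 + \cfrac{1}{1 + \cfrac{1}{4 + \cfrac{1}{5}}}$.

5/1, 6/1, 29/5, 151/26

Using the convergent recurrence p_i = a_i*p_{i-1} + p_{i-2}, q_i = a_i*q_{i-1} + q_{i-2} with p_{-2}=0, p_{-1}=1, q_{-2}=1, q_{-1}=0:
  i=0: a_0=5, p_0 = 5*1 + 0 = 5, q_0 = 5*0 + 1 = 1.
  i=1: a_1=1, p_1 = 1*5 + 1 = 6, q_1 = 1*1 + 0 = 1.
  i=2: a_2=4, p_2 = 4*6 + 5 = 29, q_2 = 4*1 + 1 = 5.
  i=3: a_3=5, p_3 = 5*29 + 6 = 151, q_3 = 5*5 + 1 = 26.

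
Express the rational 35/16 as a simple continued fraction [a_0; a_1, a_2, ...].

Run the Euclidean algorithm on 35 and 16; the successive quotients are the partial quotients a_0, a_1, ... (each step inverts the fractional part left over by the previous one):
  35 = 2*16 + 3, so a_0 = 2.
  16 = 5*3 + 1, so a_1 = 5.
  3 = 3*1 + 0, so a_2 = 3.
The remainder reaches 0 after 3 divisions, so the expansion has 3 partial quotients, read off in order.

[2; 5, 3]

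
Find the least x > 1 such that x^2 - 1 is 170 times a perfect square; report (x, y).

(x, y) = (339, 26)

First expand sqrt(170) as a continued fraction. With x_i = (sqrt(170) + m_i)/d_i and (m_0, d_0) = (0, 1): a_0 = floor(sqrt(170)) = 13, since 13^2 = 169 <= 170 < 196 = 14^2.
Iterate m_{i+1} = d_i*a_i - m_i, d_{i+1} = (170 - m_{i+1}^2)/d_i, a_{i+1} = floor((a_0 + m_{i+1})/d_{i+1}):
  m_1 = 1*13 - 0 = 13, d_1 = (170 - 13^2)/1 = 1/1 = 1, a_1 = floor((13 + 13)/1) = 26.
  m_2 = 1*26 - 13 = 13, d_2 = (170 - 13^2)/1 = 1/1 = 1: (m_2, d_2) = (m_1, d_1) = (13, 1), so from here the quotient a_1 repeats; the period length is 1.
So sqrt(170) = [13; (26)] with period length k = 1.
k is odd, so (p_{k-1}, q_{k-1}) only solves x^2 - 170y^2 = -1 and the fundamental solution of x^2 - 170y^2 = 1 is (p_{2k-1}, q_{2k-1}) = (p_1, q_1); compute convergents through index 1, running through the period twice.
Convergents (p_i = a_i*p_{i-1} + p_{i-2}, q_i = a_i*q_{i-1} + q_{i-2} with p_{-2}=0, p_{-1}=1, q_{-2}=1, q_{-1}=0):
  i=0: a_0=13, p_0 = 13*1 + 0 = 13, q_0 = 13*0 + 1 = 1.
  i=1: a_1=26, p_1 = 26*13 + 1 = 339, q_1 = 26*1 + 0 = 26.
Indeed p_0^2 - 170*q_0^2 = 169 - 170 = -1, not +1.
Check: 339^2 - 170*26^2 = 114921 - 114920 = 1, so (x, y) = (339, 26) solves the equation, and by the theorem it is the least positive solution.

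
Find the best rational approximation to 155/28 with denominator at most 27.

Expand x = 155/28 as a continued fraction with the Euclidean algorithm:
  155 = 5*28 + 15, so a_0 = 5.
  28 = 1*15 + 13, so a_1 = 1.
  15 = 1*13 + 2, so a_2 = 1.
  13 = 6*2 + 1, so a_3 = 6.
  2 = 2*1 + 0, so a_4 = 2.
so x = [5; 1, 1, 6, 2].
Convergents (p_i = a_i*p_{i-1} + p_{i-2}, q_i = a_i*q_{i-1} + q_{i-2} with p_{-2}=0, p_{-1}=1, q_{-2}=1, q_{-1}=0), until the denominator exceeds 27:
  i=0: a_0=5, p_0 = 5*1 + 0 = 5, q_0 = 5*0 + 1 = 1.
  i=1: a_1=1, p_1 = 1*5 + 1 = 6, q_1 = 1*1 + 0 = 1.
  i=2: a_2=1, p_2 = 1*6 + 5 = 11, q_2 = 1*1 + 1 = 2.
  i=3: a_3=6, p_3 = 6*11 + 6 = 72, q_3 = 6*2 + 1 = 13.
  i=4: a_4=2, p_4 = 2*72 + 11 = 155, q_4 = 2*13 + 2 = 28.
q_4 = 28 > 27, so the last convergent with denominator <= 27 is p_3/q_3 = 72/13.
The closest fraction with denominator <= 27 is either p_3/q_3 or the intermediate fraction (k*p_3 + p_2)/(k*q_3 + q_2) with the largest k >= 1 whose denominator stays <= 27; these approach x as k grows, and every other convergent or intermediate fraction in range is farther away.
Largest k: floor((27 - q_2)/q_3) = floor((27 - 2)/13) = 1.
That gives (1*72 + 11)/(1*13 + 2) = 83/15.
Compare the errors: |x - 72/13| = |155*13 - 72*28|/(28*13) = 1/364, and |x - 83/15| = |155*15 - 83*28|/(28*15) = 1/420.
Cross-multiplying, 1*364 = 364 < 420 = 1*420, so 1/420 is smaller: the intermediate fraction 83/15 is closer to x than 72/13.

83/15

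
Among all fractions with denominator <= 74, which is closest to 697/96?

530/73

Expand x = 697/96 as a continued fraction with the Euclidean algorithm:
  697 = 7*96 + 25, so a_0 = 7.
  96 = 3*25 + 21, so a_1 = 3.
  25 = 1*21 + 4, so a_2 = 1.
  21 = 5*4 + 1, so a_3 = 5.
  4 = 4*1 + 0, so a_4 = 4.
so x = [7; 3, 1, 5, 4].
Convergents (p_i = a_i*p_{i-1} + p_{i-2}, q_i = a_i*q_{i-1} + q_{i-2} with p_{-2}=0, p_{-1}=1, q_{-2}=1, q_{-1}=0), until the denominator exceeds 74:
  i=0: a_0=7, p_0 = 7*1 + 0 = 7, q_0 = 7*0 + 1 = 1.
  i=1: a_1=3, p_1 = 3*7 + 1 = 22, q_1 = 3*1 + 0 = 3.
  i=2: a_2=1, p_2 = 1*22 + 7 = 29, q_2 = 1*3 + 1 = 4.
  i=3: a_3=5, p_3 = 5*29 + 22 = 167, q_3 = 5*4 + 3 = 23.
  i=4: a_4=4, p_4 = 4*167 + 29 = 697, q_4 = 4*23 + 4 = 96.
q_4 = 96 > 74, so the last convergent with denominator <= 74 is p_3/q_3 = 167/23.
The closest fraction with denominator <= 74 is either p_3/q_3 or the intermediate fraction (k*p_3 + p_2)/(k*q_3 + q_2) with the largest k >= 1 whose denominator stays <= 74; these approach x as k grows, and every other convergent or intermediate fraction in range is farther away.
Largest k: floor((74 - q_2)/q_3) = floor((74 - 4)/23) = 3.
That gives (3*167 + 29)/(3*23 + 4) = 530/73.
Compare the errors: |x - 167/23| = |697*23 - 167*96|/(96*23) = 1/2208, and |x - 530/73| = |697*73 - 530*96|/(96*73) = 1/7008.
Cross-multiplying, 1*2208 = 2208 < 7008 = 1*7008, so 1/7008 is smaller: the intermediate fraction 530/73 is closer to x than 167/23.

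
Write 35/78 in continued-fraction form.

[0; 2, 4, 2, 1, 2]

Run the Euclidean algorithm on 35 and 78; the successive quotients are the partial quotients a_0, a_1, ... (each step inverts the fractional part left over by the previous one):
  35 = 0*78 + 35, so a_0 = 0.
  78 = 2*35 + 8, so a_1 = 2.
  35 = 4*8 + 3, so a_2 = 4.
  8 = 2*3 + 2, so a_3 = 2.
  3 = 1*2 + 1, so a_4 = 1.
  2 = 2*1 + 0, so a_5 = 2.
The remainder reaches 0 after 6 divisions, so the expansion has 6 partial quotients, read off in order.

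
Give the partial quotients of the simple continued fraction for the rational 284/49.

[5; 1, 3, 1, 9]

Run the Euclidean algorithm on 284 and 49; the successive quotients are the partial quotients a_0, a_1, ... (each step inverts the fractional part left over by the previous one):
  284 = 5*49 + 39, so a_0 = 5.
  49 = 1*39 + 10, so a_1 = 1.
  39 = 3*10 + 9, so a_2 = 3.
  10 = 1*9 + 1, so a_3 = 1.
  9 = 9*1 + 0, so a_4 = 9.
The remainder reaches 0 after 5 divisions, so the expansion has 5 partial quotients, read off in order.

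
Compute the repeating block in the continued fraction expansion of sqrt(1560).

Write x_i = (sqrt(1560) + m_i)/d_i with (m_0, d_0) = (0, 1). a_0 = floor(sqrt(1560)) = 39, since 39^2 = 1521 <= 1560 < 1600 = 40^2.
Iterate m_{i+1} = d_i*a_i - m_i, d_{i+1} = (1560 - m_{i+1}^2)/d_i, a_{i+1} = floor((a_0 + m_{i+1})/d_{i+1}):
  m_1 = 1*39 - 0 = 39, d_1 = (1560 - 39^2)/1 = 39/1 = 39, a_1 = floor((39 + 39)/39) = 2.
  m_2 = 39*2 - 39 = 39, d_2 = (1560 - 39^2)/39 = 39/39 = 1, a_2 = floor((39 + 39)/1) = 78.
  m_3 = 1*78 - 39 = 39, d_3 = (1560 - 39^2)/1 = 39/1 = 39: (m_3, d_3) = (m_1, d_1) = (39, 39), so from here the quotients repeat a_1, a_2; the period length is 2.
Hence the expansion of sqrt(1560) is a_0 = 39 followed by the repeating block 2, 78 (period 2).

[39; (2, 78)]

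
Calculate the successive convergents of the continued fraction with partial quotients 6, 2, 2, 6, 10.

6/1, 13/2, 32/5, 205/32, 2082/325

Using the convergent recurrence p_i = a_i*p_{i-1} + p_{i-2}, q_i = a_i*q_{i-1} + q_{i-2} with p_{-2}=0, p_{-1}=1, q_{-2}=1, q_{-1}=0:
  i=0: a_0=6, p_0 = 6*1 + 0 = 6, q_0 = 6*0 + 1 = 1.
  i=1: a_1=2, p_1 = 2*6 + 1 = 13, q_1 = 2*1 + 0 = 2.
  i=2: a_2=2, p_2 = 2*13 + 6 = 32, q_2 = 2*2 + 1 = 5.
  i=3: a_3=6, p_3 = 6*32 + 13 = 205, q_3 = 6*5 + 2 = 32.
  i=4: a_4=10, p_4 = 10*205 + 32 = 2082, q_4 = 10*32 + 5 = 325.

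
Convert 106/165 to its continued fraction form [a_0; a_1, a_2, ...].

Run the Euclidean algorithm on 106 and 165; the successive quotients are the partial quotients a_0, a_1, ... (each step inverts the fractional part left over by the previous one):
  106 = 0*165 + 106, so a_0 = 0.
  165 = 1*106 + 59, so a_1 = 1.
  106 = 1*59 + 47, so a_2 = 1.
  59 = 1*47 + 12, so a_3 = 1.
  47 = 3*12 + 11, so a_4 = 3.
  12 = 1*11 + 1, so a_5 = 1.
  11 = 11*1 + 0, so a_6 = 11.
The remainder reaches 0 after 7 divisions, so the expansion has 7 partial quotients, read off in order.

[0; 1, 1, 1, 3, 1, 11]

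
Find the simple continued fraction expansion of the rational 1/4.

Run the Euclidean algorithm on 1 and 4; the successive quotients are the partial quotients a_0, a_1, ... (each step inverts the fractional part left over by the previous one):
  1 = 0*4 + 1, so a_0 = 0.
  4 = 4*1 + 0, so a_1 = 4.
The remainder reaches 0 after 2 divisions, so the expansion has 2 partial quotients, read off in order.

[0; 4]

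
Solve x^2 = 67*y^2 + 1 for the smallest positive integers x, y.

First expand sqrt(67) as a continued fraction. With x_i = (sqrt(67) + m_i)/d_i and (m_0, d_0) = (0, 1): a_0 = floor(sqrt(67)) = 8, since 8^2 = 64 <= 67 < 81 = 9^2.
Iterate m_{i+1} = d_i*a_i - m_i, d_{i+1} = (67 - m_{i+1}^2)/d_i, a_{i+1} = floor((a_0 + m_{i+1})/d_{i+1}):
  m_1 = 1*8 - 0 = 8, d_1 = (67 - 8^2)/1 = 3/1 = 3, a_1 = floor((8 + 8)/3) = 5.
  m_2 = 3*5 - 8 = 7, d_2 = (67 - 7^2)/3 = 18/3 = 6, a_2 = floor((8 + 7)/6) = 2.
  m_3 = 6*2 - 7 = 5, d_3 = (67 - 5^2)/6 = 42/6 = 7, a_3 = floor((8 + 5)/7) = 1.
  m_4 = 7*1 - 5 = 2, d_4 = (67 - 2^2)/7 = 63/7 = 9, a_4 = floor((8 + 2)/9) = 1.
  m_5 = 9*1 - 2 = 7, d_5 = (67 - 7^2)/9 = 18/9 = 2, a_5 = floor((8 + 7)/2) = 7.
  m_6 = 2*7 - 7 = 7, d_6 = (67 - 7^2)/2 = 18/2 = 9, a_6 = floor((8 + 7)/9) = 1.
  m_7 = 9*1 - 7 = 2, d_7 = (67 - 2^2)/9 = 63/9 = 7, a_7 = floor((8 + 2)/7) = 1.
  m_8 = 7*1 - 2 = 5, d_8 = (67 - 5^2)/7 = 42/7 = 6, a_8 = floor((8 + 5)/6) = 2.
  m_9 = 6*2 - 5 = 7, d_9 = (67 - 7^2)/6 = 18/6 = 3, a_9 = floor((8 + 7)/3) = 5.
  m_10 = 3*5 - 7 = 8, d_10 = (67 - 8^2)/3 = 3/3 = 1, a_10 = floor((8 + 8)/1) = 16.
  m_11 = 1*16 - 8 = 8, d_11 = (67 - 8^2)/1 = 3/1 = 3: (m_11, d_11) = (m_1, d_1) = (8, 3), so from here the quotients repeat a_1, ..., a_10; the period length is 10.
So sqrt(67) = [8; (5, 2, 1, 1, 7, 1, 1, 2, 5, 16)] with period length k = 10.
k is even, so the fundamental solution of x^2 - 67y^2 = 1 is (p_{k-1}, q_{k-1}) = (p_9, q_9); compute convergents through index 9.
Convergents (p_i = a_i*p_{i-1} + p_{i-2}, q_i = a_i*q_{i-1} + q_{i-2} with p_{-2}=0, p_{-1}=1, q_{-2}=1, q_{-1}=0):
  i=0: a_0=8, p_0 = 8*1 + 0 = 8, q_0 = 8*0 + 1 = 1.
  i=1: a_1=5, p_1 = 5*8 + 1 = 41, q_1 = 5*1 + 0 = 5.
  i=2: a_2=2, p_2 = 2*41 + 8 = 90, q_2 = 2*5 + 1 = 11.
  i=3: a_3=1, p_3 = 1*90 + 41 = 131, q_3 = 1*11 + 5 = 16.
  i=4: a_4=1, p_4 = 1*131 + 90 = 221, q_4 = 1*16 + 11 = 27.
  i=5: a_5=7, p_5 = 7*221 + 131 = 1678, q_5 = 7*27 + 16 = 205.
  i=6: a_6=1, p_6 = 1*1678 + 221 = 1899, q_6 = 1*205 + 27 = 232.
  i=7: a_7=1, p_7 = 1*1899 + 1678 = 3577, q_7 = 1*232 + 205 = 437.
  i=8: a_8=2, p_8 = 2*3577 + 1899 = 9053, q_8 = 2*437 + 232 = 1106.
  i=9: a_9=5, p_9 = 5*9053 + 3577 = 48842, q_9 = 5*1106 + 437 = 5967.
Check: 48842^2 - 67*5967^2 = 2385540964 - 2385540963 = 1, so (x, y) = (48842, 5967) solves the equation, and by the theorem it is the least positive solution.

(x, y) = (48842, 5967)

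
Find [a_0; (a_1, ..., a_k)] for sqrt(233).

[15; (3, 1, 3, 1, 1, 1, 1, 3, 1, 3, 30)]

Write x_i = (sqrt(233) + m_i)/d_i with (m_0, d_0) = (0, 1). a_0 = floor(sqrt(233)) = 15, since 15^2 = 225 <= 233 < 256 = 16^2.
Iterate m_{i+1} = d_i*a_i - m_i, d_{i+1} = (233 - m_{i+1}^2)/d_i, a_{i+1} = floor((a_0 + m_{i+1})/d_{i+1}):
  m_1 = 1*15 - 0 = 15, d_1 = (233 - 15^2)/1 = 8/1 = 8, a_1 = floor((15 + 15)/8) = 3.
  m_2 = 8*3 - 15 = 9, d_2 = (233 - 9^2)/8 = 152/8 = 19, a_2 = floor((15 + 9)/19) = 1.
  m_3 = 19*1 - 9 = 10, d_3 = (233 - 10^2)/19 = 133/19 = 7, a_3 = floor((15 + 10)/7) = 3.
  m_4 = 7*3 - 10 = 11, d_4 = (233 - 11^2)/7 = 112/7 = 16, a_4 = floor((15 + 11)/16) = 1.
  m_5 = 16*1 - 11 = 5, d_5 = (233 - 5^2)/16 = 208/16 = 13, a_5 = floor((15 + 5)/13) = 1.
  m_6 = 13*1 - 5 = 8, d_6 = (233 - 8^2)/13 = 169/13 = 13, a_6 = floor((15 + 8)/13) = 1.
  m_7 = 13*1 - 8 = 5, d_7 = (233 - 5^2)/13 = 208/13 = 16, a_7 = floor((15 + 5)/16) = 1.
  m_8 = 16*1 - 5 = 11, d_8 = (233 - 11^2)/16 = 112/16 = 7, a_8 = floor((15 + 11)/7) = 3.
  m_9 = 7*3 - 11 = 10, d_9 = (233 - 10^2)/7 = 133/7 = 19, a_9 = floor((15 + 10)/19) = 1.
  m_10 = 19*1 - 10 = 9, d_10 = (233 - 9^2)/19 = 152/19 = 8, a_10 = floor((15 + 9)/8) = 3.
  m_11 = 8*3 - 9 = 15, d_11 = (233 - 15^2)/8 = 8/8 = 1, a_11 = floor((15 + 15)/1) = 30.
  m_12 = 1*30 - 15 = 15, d_12 = (233 - 15^2)/1 = 8/1 = 8: (m_12, d_12) = (m_1, d_1) = (15, 8), so from here the quotients repeat a_1, ..., a_11; the period length is 11.
Hence the expansion of sqrt(233) is a_0 = 15 followed by the repeating block 3, 1, 3, 1, 1, 1, 1, 3, 1, 3, 30 (period 11).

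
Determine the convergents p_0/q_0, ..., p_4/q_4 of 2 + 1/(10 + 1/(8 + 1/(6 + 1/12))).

2/1, 21/10, 170/81, 1041/496, 12662/6033

Using the convergent recurrence p_i = a_i*p_{i-1} + p_{i-2}, q_i = a_i*q_{i-1} + q_{i-2} with p_{-2}=0, p_{-1}=1, q_{-2}=1, q_{-1}=0:
  i=0: a_0=2, p_0 = 2*1 + 0 = 2, q_0 = 2*0 + 1 = 1.
  i=1: a_1=10, p_1 = 10*2 + 1 = 21, q_1 = 10*1 + 0 = 10.
  i=2: a_2=8, p_2 = 8*21 + 2 = 170, q_2 = 8*10 + 1 = 81.
  i=3: a_3=6, p_3 = 6*170 + 21 = 1041, q_3 = 6*81 + 10 = 496.
  i=4: a_4=12, p_4 = 12*1041 + 170 = 12662, q_4 = 12*496 + 81 = 6033.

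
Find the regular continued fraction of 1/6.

[0; 6]

Run the Euclidean algorithm on 1 and 6; the successive quotients are the partial quotients a_0, a_1, ... (each step inverts the fractional part left over by the previous one):
  1 = 0*6 + 1, so a_0 = 0.
  6 = 6*1 + 0, so a_1 = 6.
The remainder reaches 0 after 2 divisions, so the expansion has 2 partial quotients, read off in order.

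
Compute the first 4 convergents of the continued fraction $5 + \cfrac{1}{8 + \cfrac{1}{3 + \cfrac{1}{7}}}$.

Using the convergent recurrence p_i = a_i*p_{i-1} + p_{i-2}, q_i = a_i*q_{i-1} + q_{i-2} with p_{-2}=0, p_{-1}=1, q_{-2}=1, q_{-1}=0:
  i=0: a_0=5, p_0 = 5*1 + 0 = 5, q_0 = 5*0 + 1 = 1.
  i=1: a_1=8, p_1 = 8*5 + 1 = 41, q_1 = 8*1 + 0 = 8.
  i=2: a_2=3, p_2 = 3*41 + 5 = 128, q_2 = 3*8 + 1 = 25.
  i=3: a_3=7, p_3 = 7*128 + 41 = 937, q_3 = 7*25 + 8 = 183.

5/1, 41/8, 128/25, 937/183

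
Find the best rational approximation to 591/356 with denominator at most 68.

83/50

Expand x = 591/356 as a continued fraction with the Euclidean algorithm:
  591 = 1*356 + 235, so a_0 = 1.
  356 = 1*235 + 121, so a_1 = 1.
  235 = 1*121 + 114, so a_2 = 1.
  121 = 1*114 + 7, so a_3 = 1.
  114 = 16*7 + 2, so a_4 = 16.
  7 = 3*2 + 1, so a_5 = 3.
  2 = 2*1 + 0, so a_6 = 2.
so x = [1; 1, 1, 1, 16, 3, 2].
Convergents (p_i = a_i*p_{i-1} + p_{i-2}, q_i = a_i*q_{i-1} + q_{i-2} with p_{-2}=0, p_{-1}=1, q_{-2}=1, q_{-1}=0), until the denominator exceeds 68:
  i=0: a_0=1, p_0 = 1*1 + 0 = 1, q_0 = 1*0 + 1 = 1.
  i=1: a_1=1, p_1 = 1*1 + 1 = 2, q_1 = 1*1 + 0 = 1.
  i=2: a_2=1, p_2 = 1*2 + 1 = 3, q_2 = 1*1 + 1 = 2.
  i=3: a_3=1, p_3 = 1*3 + 2 = 5, q_3 = 1*2 + 1 = 3.
  i=4: a_4=16, p_4 = 16*5 + 3 = 83, q_4 = 16*3 + 2 = 50.
  i=5: a_5=3, p_5 = 3*83 + 5 = 254, q_5 = 3*50 + 3 = 153.
q_5 = 153 > 68, so the last convergent with denominator <= 68 is p_4/q_4 = 83/50.
The closest fraction with denominator <= 68 is either p_4/q_4 or the intermediate fraction (k*p_4 + p_3)/(k*q_4 + q_3) with the largest k >= 1 whose denominator stays <= 68; these approach x as k grows, and every other convergent or intermediate fraction in range is farther away.
Largest k: floor((68 - q_3)/q_4) = floor((68 - 3)/50) = 1.
That gives (1*83 + 5)/(1*50 + 3) = 88/53.
Compare the errors: |x - 83/50| = |591*50 - 83*356|/(356*50) = 2/17800, and |x - 88/53| = |591*53 - 88*356|/(356*53) = 5/18868.
Cross-multiplying, 2*18868 = 37736 < 89000 = 5*17800, so 2/17800 is smaller: the convergent 83/50 is closer to x than 88/53.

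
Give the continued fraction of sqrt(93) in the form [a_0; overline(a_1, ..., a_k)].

[9; overline(1, 1, 1, 4, 6, 4, 1, 1, 1, 18)]

Write x_i = (sqrt(93) + m_i)/d_i with (m_0, d_0) = (0, 1). a_0 = floor(sqrt(93)) = 9, since 9^2 = 81 <= 93 < 100 = 10^2.
Iterate m_{i+1} = d_i*a_i - m_i, d_{i+1} = (93 - m_{i+1}^2)/d_i, a_{i+1} = floor((a_0 + m_{i+1})/d_{i+1}):
  m_1 = 1*9 - 0 = 9, d_1 = (93 - 9^2)/1 = 12/1 = 12, a_1 = floor((9 + 9)/12) = 1.
  m_2 = 12*1 - 9 = 3, d_2 = (93 - 3^2)/12 = 84/12 = 7, a_2 = floor((9 + 3)/7) = 1.
  m_3 = 7*1 - 3 = 4, d_3 = (93 - 4^2)/7 = 77/7 = 11, a_3 = floor((9 + 4)/11) = 1.
  m_4 = 11*1 - 4 = 7, d_4 = (93 - 7^2)/11 = 44/11 = 4, a_4 = floor((9 + 7)/4) = 4.
  m_5 = 4*4 - 7 = 9, d_5 = (93 - 9^2)/4 = 12/4 = 3, a_5 = floor((9 + 9)/3) = 6.
  m_6 = 3*6 - 9 = 9, d_6 = (93 - 9^2)/3 = 12/3 = 4, a_6 = floor((9 + 9)/4) = 4.
  m_7 = 4*4 - 9 = 7, d_7 = (93 - 7^2)/4 = 44/4 = 11, a_7 = floor((9 + 7)/11) = 1.
  m_8 = 11*1 - 7 = 4, d_8 = (93 - 4^2)/11 = 77/11 = 7, a_8 = floor((9 + 4)/7) = 1.
  m_9 = 7*1 - 4 = 3, d_9 = (93 - 3^2)/7 = 84/7 = 12, a_9 = floor((9 + 3)/12) = 1.
  m_10 = 12*1 - 3 = 9, d_10 = (93 - 9^2)/12 = 12/12 = 1, a_10 = floor((9 + 9)/1) = 18.
  m_11 = 1*18 - 9 = 9, d_11 = (93 - 9^2)/1 = 12/1 = 12: (m_11, d_11) = (m_1, d_1) = (9, 12), so from here the quotients repeat a_1, ..., a_10; the period length is 10.
Hence the expansion of sqrt(93) is a_0 = 9 followed by the repeating block 1, 1, 1, 4, 6, 4, 1, 1, 1, 18 (period 10).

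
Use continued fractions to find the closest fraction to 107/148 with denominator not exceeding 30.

Expand x = 107/148 as a continued fraction with the Euclidean algorithm:
  107 = 0*148 + 107, so a_0 = 0.
  148 = 1*107 + 41, so a_1 = 1.
  107 = 2*41 + 25, so a_2 = 2.
  41 = 1*25 + 16, so a_3 = 1.
  25 = 1*16 + 9, so a_4 = 1.
  16 = 1*9 + 7, so a_5 = 1.
  9 = 1*7 + 2, so a_6 = 1.
  7 = 3*2 + 1, so a_7 = 3.
  2 = 2*1 + 0, so a_8 = 2.
so x = [0; 1, 2, 1, 1, 1, 1, 3, 2].
Convergents (p_i = a_i*p_{i-1} + p_{i-2}, q_i = a_i*q_{i-1} + q_{i-2} with p_{-2}=0, p_{-1}=1, q_{-2}=1, q_{-1}=0), until the denominator exceeds 30:
  i=0: a_0=0, p_0 = 0*1 + 0 = 0, q_0 = 0*0 + 1 = 1.
  i=1: a_1=1, p_1 = 1*0 + 1 = 1, q_1 = 1*1 + 0 = 1.
  i=2: a_2=2, p_2 = 2*1 + 0 = 2, q_2 = 2*1 + 1 = 3.
  i=3: a_3=1, p_3 = 1*2 + 1 = 3, q_3 = 1*3 + 1 = 4.
  i=4: a_4=1, p_4 = 1*3 + 2 = 5, q_4 = 1*4 + 3 = 7.
  i=5: a_5=1, p_5 = 1*5 + 3 = 8, q_5 = 1*7 + 4 = 11.
  i=6: a_6=1, p_6 = 1*8 + 5 = 13, q_6 = 1*11 + 7 = 18.
  i=7: a_7=3, p_7 = 3*13 + 8 = 47, q_7 = 3*18 + 11 = 65.
q_7 = 65 > 30, so the last convergent with denominator <= 30 is p_6/q_6 = 13/18.
The closest fraction with denominator <= 30 is either p_6/q_6 or the intermediate fraction (k*p_6 + p_5)/(k*q_6 + q_5) with the largest k >= 1 whose denominator stays <= 30; these approach x as k grows, and every other convergent or intermediate fraction in range is farther away.
Largest k: floor((30 - q_5)/q_6) = floor((30 - 11)/18) = 1.
That gives (1*13 + 8)/(1*18 + 11) = 21/29.
Compare the errors: |x - 13/18| = |107*18 - 13*148|/(148*18) = 2/2664, and |x - 21/29| = |107*29 - 21*148|/(148*29) = 5/4292.
Cross-multiplying, 2*4292 = 8584 < 13320 = 5*2664, so 2/2664 is smaller: the convergent 13/18 is closer to x than 21/29.

13/18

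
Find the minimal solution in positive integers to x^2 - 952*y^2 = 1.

First expand sqrt(952) as a continued fraction. With x_i = (sqrt(952) + m_i)/d_i and (m_0, d_0) = (0, 1): a_0 = floor(sqrt(952)) = 30, since 30^2 = 900 <= 952 < 961 = 31^2.
Iterate m_{i+1} = d_i*a_i - m_i, d_{i+1} = (952 - m_{i+1}^2)/d_i, a_{i+1} = floor((a_0 + m_{i+1})/d_{i+1}):
  m_1 = 1*30 - 0 = 30, d_1 = (952 - 30^2)/1 = 52/1 = 52, a_1 = floor((30 + 30)/52) = 1.
  m_2 = 52*1 - 30 = 22, d_2 = (952 - 22^2)/52 = 468/52 = 9, a_2 = floor((30 + 22)/9) = 5.
  m_3 = 9*5 - 22 = 23, d_3 = (952 - 23^2)/9 = 423/9 = 47, a_3 = floor((30 + 23)/47) = 1.
  m_4 = 47*1 - 23 = 24, d_4 = (952 - 24^2)/47 = 376/47 = 8, a_4 = floor((30 + 24)/8) = 6.
  m_5 = 8*6 - 24 = 24, d_5 = (952 - 24^2)/8 = 376/8 = 47, a_5 = floor((30 + 24)/47) = 1.
  m_6 = 47*1 - 24 = 23, d_6 = (952 - 23^2)/47 = 423/47 = 9, a_6 = floor((30 + 23)/9) = 5.
  m_7 = 9*5 - 23 = 22, d_7 = (952 - 22^2)/9 = 468/9 = 52, a_7 = floor((30 + 22)/52) = 1.
  m_8 = 52*1 - 22 = 30, d_8 = (952 - 30^2)/52 = 52/52 = 1, a_8 = floor((30 + 30)/1) = 60.
  m_9 = 1*60 - 30 = 30, d_9 = (952 - 30^2)/1 = 52/1 = 52: (m_9, d_9) = (m_1, d_1) = (30, 52), so from here the quotients repeat a_1, ..., a_8; the period length is 8.
So sqrt(952) = [30; (1, 5, 1, 6, 1, 5, 1, 60)] with period length k = 8.
k is even, so the fundamental solution of x^2 - 952y^2 = 1 is (p_{k-1}, q_{k-1}) = (p_7, q_7); compute convergents through index 7.
Convergents (p_i = a_i*p_{i-1} + p_{i-2}, q_i = a_i*q_{i-1} + q_{i-2} with p_{-2}=0, p_{-1}=1, q_{-2}=1, q_{-1}=0):
  i=0: a_0=30, p_0 = 30*1 + 0 = 30, q_0 = 30*0 + 1 = 1.
  i=1: a_1=1, p_1 = 1*30 + 1 = 31, q_1 = 1*1 + 0 = 1.
  i=2: a_2=5, p_2 = 5*31 + 30 = 185, q_2 = 5*1 + 1 = 6.
  i=3: a_3=1, p_3 = 1*185 + 31 = 216, q_3 = 1*6 + 1 = 7.
  i=4: a_4=6, p_4 = 6*216 + 185 = 1481, q_4 = 6*7 + 6 = 48.
  i=5: a_5=1, p_5 = 1*1481 + 216 = 1697, q_5 = 1*48 + 7 = 55.
  i=6: a_6=5, p_6 = 5*1697 + 1481 = 9966, q_6 = 5*55 + 48 = 323.
  i=7: a_7=1, p_7 = 1*9966 + 1697 = 11663, q_7 = 1*323 + 55 = 378.
Check: 11663^2 - 952*378^2 = 136025569 - 136025568 = 1, so (x, y) = (11663, 378) solves the equation, and by the theorem it is the least positive solution.

(x, y) = (11663, 378)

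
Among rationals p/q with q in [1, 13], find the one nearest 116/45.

Expand x = 116/45 as a continued fraction with the Euclidean algorithm:
  116 = 2*45 + 26, so a_0 = 2.
  45 = 1*26 + 19, so a_1 = 1.
  26 = 1*19 + 7, so a_2 = 1.
  19 = 2*7 + 5, so a_3 = 2.
  7 = 1*5 + 2, so a_4 = 1.
  5 = 2*2 + 1, so a_5 = 2.
  2 = 2*1 + 0, so a_6 = 2.
so x = [2; 1, 1, 2, 1, 2, 2].
Convergents (p_i = a_i*p_{i-1} + p_{i-2}, q_i = a_i*q_{i-1} + q_{i-2} with p_{-2}=0, p_{-1}=1, q_{-2}=1, q_{-1}=0), until the denominator exceeds 13:
  i=0: a_0=2, p_0 = 2*1 + 0 = 2, q_0 = 2*0 + 1 = 1.
  i=1: a_1=1, p_1 = 1*2 + 1 = 3, q_1 = 1*1 + 0 = 1.
  i=2: a_2=1, p_2 = 1*3 + 2 = 5, q_2 = 1*1 + 1 = 2.
  i=3: a_3=2, p_3 = 2*5 + 3 = 13, q_3 = 2*2 + 1 = 5.
  i=4: a_4=1, p_4 = 1*13 + 5 = 18, q_4 = 1*5 + 2 = 7.
  i=5: a_5=2, p_5 = 2*18 + 13 = 49, q_5 = 2*7 + 5 = 19.
q_5 = 19 > 13, so the last convergent with denominator <= 13 is p_4/q_4 = 18/7.
The closest fraction with denominator <= 13 is either p_4/q_4 or the intermediate fraction (k*p_4 + p_3)/(k*q_4 + q_3) with the largest k >= 1 whose denominator stays <= 13; these approach x as k grows, and every other convergent or intermediate fraction in range is farther away.
Largest k: floor((13 - q_3)/q_4) = floor((13 - 5)/7) = 1.
That gives (1*18 + 13)/(1*7 + 5) = 31/12.
Compare the errors: |x - 18/7| = |116*7 - 18*45|/(45*7) = 2/315, and |x - 31/12| = |116*12 - 31*45|/(45*12) = 3/540.
Cross-multiplying, 3*315 = 945 < 1080 = 2*540, so 3/540 is smaller: the intermediate fraction 31/12 is closer to x than 18/7.

31/12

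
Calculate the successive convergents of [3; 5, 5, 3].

Using the convergent recurrence p_i = a_i*p_{i-1} + p_{i-2}, q_i = a_i*q_{i-1} + q_{i-2} with p_{-2}=0, p_{-1}=1, q_{-2}=1, q_{-1}=0:
  i=0: a_0=3, p_0 = 3*1 + 0 = 3, q_0 = 3*0 + 1 = 1.
  i=1: a_1=5, p_1 = 5*3 + 1 = 16, q_1 = 5*1 + 0 = 5.
  i=2: a_2=5, p_2 = 5*16 + 3 = 83, q_2 = 5*5 + 1 = 26.
  i=3: a_3=3, p_3 = 3*83 + 16 = 265, q_3 = 3*26 + 5 = 83.

3/1, 16/5, 83/26, 265/83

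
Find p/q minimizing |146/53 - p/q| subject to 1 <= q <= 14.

11/4

Expand x = 146/53 as a continued fraction with the Euclidean algorithm:
  146 = 2*53 + 40, so a_0 = 2.
  53 = 1*40 + 13, so a_1 = 1.
  40 = 3*13 + 1, so a_2 = 3.
  13 = 13*1 + 0, so a_3 = 13.
so x = [2; 1, 3, 13].
Convergents (p_i = a_i*p_{i-1} + p_{i-2}, q_i = a_i*q_{i-1} + q_{i-2} with p_{-2}=0, p_{-1}=1, q_{-2}=1, q_{-1}=0), until the denominator exceeds 14:
  i=0: a_0=2, p_0 = 2*1 + 0 = 2, q_0 = 2*0 + 1 = 1.
  i=1: a_1=1, p_1 = 1*2 + 1 = 3, q_1 = 1*1 + 0 = 1.
  i=2: a_2=3, p_2 = 3*3 + 2 = 11, q_2 = 3*1 + 1 = 4.
  i=3: a_3=13, p_3 = 13*11 + 3 = 146, q_3 = 13*4 + 1 = 53.
q_3 = 53 > 14, so the last convergent with denominator <= 14 is p_2/q_2 = 11/4.
The closest fraction with denominator <= 14 is either p_2/q_2 or the intermediate fraction (k*p_2 + p_1)/(k*q_2 + q_1) with the largest k >= 1 whose denominator stays <= 14; these approach x as k grows, and every other convergent or intermediate fraction in range is farther away.
Largest k: floor((14 - q_1)/q_2) = floor((14 - 1)/4) = 3.
That gives (3*11 + 3)/(3*4 + 1) = 36/13.
Compare the errors: |x - 11/4| = |146*4 - 11*53|/(53*4) = 1/212, and |x - 36/13| = |146*13 - 36*53|/(53*13) = 10/689.
Cross-multiplying, 1*689 = 689 < 2120 = 10*212, so 1/212 is smaller: the convergent 11/4 is closer to x than 36/13.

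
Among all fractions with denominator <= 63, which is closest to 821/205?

4/1

Expand x = 821/205 as a continued fraction with the Euclidean algorithm:
  821 = 4*205 + 1, so a_0 = 4.
  205 = 205*1 + 0, so a_1 = 205.
so x = [4; 205].
Convergents (p_i = a_i*p_{i-1} + p_{i-2}, q_i = a_i*q_{i-1} + q_{i-2} with p_{-2}=0, p_{-1}=1, q_{-2}=1, q_{-1}=0), until the denominator exceeds 63:
  i=0: a_0=4, p_0 = 4*1 + 0 = 4, q_0 = 4*0 + 1 = 1.
  i=1: a_1=205, p_1 = 205*4 + 1 = 821, q_1 = 205*1 + 0 = 205.
q_1 = 205 > 63, so the last convergent with denominator <= 63 is p_0/q_0 = 4/1.
The closest fraction with denominator <= 63 is either p_0/q_0 or the intermediate fraction (k*p_0 + p_{-1})/(k*q_0 + q_{-1}) with the largest k >= 1 whose denominator stays <= 63; these approach x as k grows, and every other convergent or intermediate fraction in range is farther away.
Largest k: floor((63 - q_{-1})/q_0) = floor((63 - 0)/1) = 63 (using the seeds p_{-1} = 1, q_{-1} = 0).
That gives (63*4 + 1)/(63*1 + 0) = 253/63.
Compare the errors: |x - 4/1| = |821*1 - 4*205|/(205*1) = 1/205, and |x - 253/63| = |821*63 - 253*205|/(205*63) = 142/12915.
Cross-multiplying, 1*12915 = 12915 < 29110 = 142*205, so 1/205 is smaller: the convergent 4/1 is closer to x than 253/63.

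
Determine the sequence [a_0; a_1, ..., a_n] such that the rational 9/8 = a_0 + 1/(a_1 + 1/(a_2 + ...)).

[1; 8]

Run the Euclidean algorithm on 9 and 8; the successive quotients are the partial quotients a_0, a_1, ... (each step inverts the fractional part left over by the previous one):
  9 = 1*8 + 1, so a_0 = 1.
  8 = 8*1 + 0, so a_1 = 8.
The remainder reaches 0 after 2 divisions, so the expansion has 2 partial quotients, read off in order.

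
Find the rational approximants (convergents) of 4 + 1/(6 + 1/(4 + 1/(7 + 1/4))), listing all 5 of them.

4/1, 25/6, 104/25, 753/181, 3116/749

Using the convergent recurrence p_i = a_i*p_{i-1} + p_{i-2}, q_i = a_i*q_{i-1} + q_{i-2} with p_{-2}=0, p_{-1}=1, q_{-2}=1, q_{-1}=0:
  i=0: a_0=4, p_0 = 4*1 + 0 = 4, q_0 = 4*0 + 1 = 1.
  i=1: a_1=6, p_1 = 6*4 + 1 = 25, q_1 = 6*1 + 0 = 6.
  i=2: a_2=4, p_2 = 4*25 + 4 = 104, q_2 = 4*6 + 1 = 25.
  i=3: a_3=7, p_3 = 7*104 + 25 = 753, q_3 = 7*25 + 6 = 181.
  i=4: a_4=4, p_4 = 4*753 + 104 = 3116, q_4 = 4*181 + 25 = 749.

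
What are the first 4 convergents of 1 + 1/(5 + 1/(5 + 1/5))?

1/1, 6/5, 31/26, 161/135

Using the convergent recurrence p_i = a_i*p_{i-1} + p_{i-2}, q_i = a_i*q_{i-1} + q_{i-2} with p_{-2}=0, p_{-1}=1, q_{-2}=1, q_{-1}=0:
  i=0: a_0=1, p_0 = 1*1 + 0 = 1, q_0 = 1*0 + 1 = 1.
  i=1: a_1=5, p_1 = 5*1 + 1 = 6, q_1 = 5*1 + 0 = 5.
  i=2: a_2=5, p_2 = 5*6 + 1 = 31, q_2 = 5*5 + 1 = 26.
  i=3: a_3=5, p_3 = 5*31 + 6 = 161, q_3 = 5*26 + 5 = 135.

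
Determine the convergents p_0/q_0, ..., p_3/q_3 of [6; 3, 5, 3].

Using the convergent recurrence p_i = a_i*p_{i-1} + p_{i-2}, q_i = a_i*q_{i-1} + q_{i-2} with p_{-2}=0, p_{-1}=1, q_{-2}=1, q_{-1}=0:
  i=0: a_0=6, p_0 = 6*1 + 0 = 6, q_0 = 6*0 + 1 = 1.
  i=1: a_1=3, p_1 = 3*6 + 1 = 19, q_1 = 3*1 + 0 = 3.
  i=2: a_2=5, p_2 = 5*19 + 6 = 101, q_2 = 5*3 + 1 = 16.
  i=3: a_3=3, p_3 = 3*101 + 19 = 322, q_3 = 3*16 + 3 = 51.

6/1, 19/3, 101/16, 322/51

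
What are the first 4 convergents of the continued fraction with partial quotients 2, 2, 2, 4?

2/1, 5/2, 12/5, 53/22

Using the convergent recurrence p_i = a_i*p_{i-1} + p_{i-2}, q_i = a_i*q_{i-1} + q_{i-2} with p_{-2}=0, p_{-1}=1, q_{-2}=1, q_{-1}=0:
  i=0: a_0=2, p_0 = 2*1 + 0 = 2, q_0 = 2*0 + 1 = 1.
  i=1: a_1=2, p_1 = 2*2 + 1 = 5, q_1 = 2*1 + 0 = 2.
  i=2: a_2=2, p_2 = 2*5 + 2 = 12, q_2 = 2*2 + 1 = 5.
  i=3: a_3=4, p_3 = 4*12 + 5 = 53, q_3 = 4*5 + 2 = 22.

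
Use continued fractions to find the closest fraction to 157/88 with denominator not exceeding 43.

Expand x = 157/88 as a continued fraction with the Euclidean algorithm:
  157 = 1*88 + 69, so a_0 = 1.
  88 = 1*69 + 19, so a_1 = 1.
  69 = 3*19 + 12, so a_2 = 3.
  19 = 1*12 + 7, so a_3 = 1.
  12 = 1*7 + 5, so a_4 = 1.
  7 = 1*5 + 2, so a_5 = 1.
  5 = 2*2 + 1, so a_6 = 2.
  2 = 2*1 + 0, so a_7 = 2.
so x = [1; 1, 3, 1, 1, 1, 2, 2].
Convergents (p_i = a_i*p_{i-1} + p_{i-2}, q_i = a_i*q_{i-1} + q_{i-2} with p_{-2}=0, p_{-1}=1, q_{-2}=1, q_{-1}=0), until the denominator exceeds 43:
  i=0: a_0=1, p_0 = 1*1 + 0 = 1, q_0 = 1*0 + 1 = 1.
  i=1: a_1=1, p_1 = 1*1 + 1 = 2, q_1 = 1*1 + 0 = 1.
  i=2: a_2=3, p_2 = 3*2 + 1 = 7, q_2 = 3*1 + 1 = 4.
  i=3: a_3=1, p_3 = 1*7 + 2 = 9, q_3 = 1*4 + 1 = 5.
  i=4: a_4=1, p_4 = 1*9 + 7 = 16, q_4 = 1*5 + 4 = 9.
  i=5: a_5=1, p_5 = 1*16 + 9 = 25, q_5 = 1*9 + 5 = 14.
  i=6: a_6=2, p_6 = 2*25 + 16 = 66, q_6 = 2*14 + 9 = 37.
  i=7: a_7=2, p_7 = 2*66 + 25 = 157, q_7 = 2*37 + 14 = 88.
q_7 = 88 > 43, so the last convergent with denominator <= 43 is p_6/q_6 = 66/37.
The closest fraction with denominator <= 43 is either p_6/q_6 or the intermediate fraction (k*p_6 + p_5)/(k*q_6 + q_5) with the largest k >= 1 whose denominator stays <= 43; these approach x as k grows, and every other convergent or intermediate fraction in range is farther away.
Largest k: floor((43 - q_5)/q_6) = floor((43 - 14)/37) = 0.
Since k = 0, no intermediate fraction beyond p_6/q_6 has denominator <= 43, so the convergent 66/37 is the closest (its error is |157*37 - 66*88|/(88*37) = 1/3256).

66/37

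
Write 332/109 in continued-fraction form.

[3; 21, 1, 4]

Run the Euclidean algorithm on 332 and 109; the successive quotients are the partial quotients a_0, a_1, ... (each step inverts the fractional part left over by the previous one):
  332 = 3*109 + 5, so a_0 = 3.
  109 = 21*5 + 4, so a_1 = 21.
  5 = 1*4 + 1, so a_2 = 1.
  4 = 4*1 + 0, so a_3 = 4.
The remainder reaches 0 after 4 divisions, so the expansion has 4 partial quotients, read off in order.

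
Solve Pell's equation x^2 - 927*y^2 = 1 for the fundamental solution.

(x, y) = (227528, 7473)

First expand sqrt(927) as a continued fraction. With x_i = (sqrt(927) + m_i)/d_i and (m_0, d_0) = (0, 1): a_0 = floor(sqrt(927)) = 30, since 30^2 = 900 <= 927 < 961 = 31^2.
Iterate m_{i+1} = d_i*a_i - m_i, d_{i+1} = (927 - m_{i+1}^2)/d_i, a_{i+1} = floor((a_0 + m_{i+1})/d_{i+1}):
  m_1 = 1*30 - 0 = 30, d_1 = (927 - 30^2)/1 = 27/1 = 27, a_1 = floor((30 + 30)/27) = 2.
  m_2 = 27*2 - 30 = 24, d_2 = (927 - 24^2)/27 = 351/27 = 13, a_2 = floor((30 + 24)/13) = 4.
  m_3 = 13*4 - 24 = 28, d_3 = (927 - 28^2)/13 = 143/13 = 11, a_3 = floor((30 + 28)/11) = 5.
  m_4 = 11*5 - 28 = 27, d_4 = (927 - 27^2)/11 = 198/11 = 18, a_4 = floor((30 + 27)/18) = 3.
  m_5 = 18*3 - 27 = 27, d_5 = (927 - 27^2)/18 = 198/18 = 11, a_5 = floor((30 + 27)/11) = 5.
  m_6 = 11*5 - 27 = 28, d_6 = (927 - 28^2)/11 = 143/11 = 13, a_6 = floor((30 + 28)/13) = 4.
  m_7 = 13*4 - 28 = 24, d_7 = (927 - 24^2)/13 = 351/13 = 27, a_7 = floor((30 + 24)/27) = 2.
  m_8 = 27*2 - 24 = 30, d_8 = (927 - 30^2)/27 = 27/27 = 1, a_8 = floor((30 + 30)/1) = 60.
  m_9 = 1*60 - 30 = 30, d_9 = (927 - 30^2)/1 = 27/1 = 27: (m_9, d_9) = (m_1, d_1) = (30, 27), so from here the quotients repeat a_1, ..., a_8; the period length is 8.
So sqrt(927) = [30; (2, 4, 5, 3, 5, 4, 2, 60)] with period length k = 8.
k is even, so the fundamental solution of x^2 - 927y^2 = 1 is (p_{k-1}, q_{k-1}) = (p_7, q_7); compute convergents through index 7.
Convergents (p_i = a_i*p_{i-1} + p_{i-2}, q_i = a_i*q_{i-1} + q_{i-2} with p_{-2}=0, p_{-1}=1, q_{-2}=1, q_{-1}=0):
  i=0: a_0=30, p_0 = 30*1 + 0 = 30, q_0 = 30*0 + 1 = 1.
  i=1: a_1=2, p_1 = 2*30 + 1 = 61, q_1 = 2*1 + 0 = 2.
  i=2: a_2=4, p_2 = 4*61 + 30 = 274, q_2 = 4*2 + 1 = 9.
  i=3: a_3=5, p_3 = 5*274 + 61 = 1431, q_3 = 5*9 + 2 = 47.
  i=4: a_4=3, p_4 = 3*1431 + 274 = 4567, q_4 = 3*47 + 9 = 150.
  i=5: a_5=5, p_5 = 5*4567 + 1431 = 24266, q_5 = 5*150 + 47 = 797.
  i=6: a_6=4, p_6 = 4*24266 + 4567 = 101631, q_6 = 4*797 + 150 = 3338.
  i=7: a_7=2, p_7 = 2*101631 + 24266 = 227528, q_7 = 2*3338 + 797 = 7473.
Check: 227528^2 - 927*7473^2 = 51768990784 - 51768990783 = 1, so (x, y) = (227528, 7473) solves the equation, and by the theorem it is the least positive solution.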